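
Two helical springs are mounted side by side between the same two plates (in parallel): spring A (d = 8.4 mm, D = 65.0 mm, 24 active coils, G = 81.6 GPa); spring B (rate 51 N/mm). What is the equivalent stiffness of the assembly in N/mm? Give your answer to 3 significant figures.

58.7 N/mm

k_A = Gd⁴/(8D³N_a) = (81.6×10³)(8.4⁴)/(8·65.0³·24) = 7.7049 N/mm
Parallel: k_eq = 7.7049 + 51 = 58.705 N/mm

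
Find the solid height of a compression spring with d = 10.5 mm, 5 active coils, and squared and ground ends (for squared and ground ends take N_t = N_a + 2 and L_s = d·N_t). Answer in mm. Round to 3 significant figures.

73.5 mm

squared and ground ends: N_t = N_a + 2 = 5 + 2 = 7
L_s = d·N_t = 10.5 × 7 = 73.5 mm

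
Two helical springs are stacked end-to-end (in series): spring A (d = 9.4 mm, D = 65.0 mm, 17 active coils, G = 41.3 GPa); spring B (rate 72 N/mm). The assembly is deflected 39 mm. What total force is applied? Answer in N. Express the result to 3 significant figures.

301 N

k_A = Gd⁴/(8D³N_a) = (41.3×10³)(9.4⁴)/(8·65.0³·17) = 8.6334 N/mm
Series: 1/k_eq = 1/8.6334 + 1/72 = 0.12972; k_eq = 7.709 N/mm
F = k_eq·δ = 7.709·39 = 300.65 N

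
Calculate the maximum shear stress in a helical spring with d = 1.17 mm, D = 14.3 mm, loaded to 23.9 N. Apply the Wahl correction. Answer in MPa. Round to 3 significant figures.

607 MPa

Spring index C = D/d = 14.3/1.17 = 12.2222
K_W = (4C−1)/(4C−4) + 0.615/C = 47.889/44.889 + 0.0503 = 1.1171
τ₀ = 8FD/(πd³) = 8·23.9·14.3/(π·1.17³) = 2734.16/5.0316 = 543.4 MPa
τ_max = K·τ₀ = 1.1171 × 543.4 = 607.05 MPa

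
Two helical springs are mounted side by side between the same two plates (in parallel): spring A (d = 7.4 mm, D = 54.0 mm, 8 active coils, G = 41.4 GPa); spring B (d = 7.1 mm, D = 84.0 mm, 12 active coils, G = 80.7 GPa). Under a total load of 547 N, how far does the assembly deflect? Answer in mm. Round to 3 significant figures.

34.4 mm

k_A = Gd⁴/(8D³N_a) = (41.4×10³)(7.4⁴)/(8·54.0³·8) = 12.319 N/mm
k_B = Gd⁴/(8D³N_a) = (80.7×10³)(7.1⁴)/(8·84.0³·12) = 3.6041 N/mm
Parallel: k_eq = 12.319 + 3.6041 = 15.923 N/mm
δ = F/k_eq = 547/15.923 = 34.353 mm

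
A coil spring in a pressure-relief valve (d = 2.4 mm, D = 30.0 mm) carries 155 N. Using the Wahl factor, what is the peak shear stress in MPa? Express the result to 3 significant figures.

955 MPa

Spring index C = D/d = 30.0/2.4 = 12.5000
K_W = (4C−1)/(4C−4) + 0.615/C = 49.000/46.000 + 0.0492 = 1.1144
τ₀ = 8FD/(πd³) = 8·155·30.0/(π·2.4³) = 37200/43.429 = 856.56 MPa
τ_max = K·τ₀ = 1.1144 × 856.56 = 954.57 MPa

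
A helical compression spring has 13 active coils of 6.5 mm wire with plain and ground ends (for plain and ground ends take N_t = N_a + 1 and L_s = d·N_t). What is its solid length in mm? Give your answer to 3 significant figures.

91.0 mm

plain and ground ends: N_t = N_a + 1 = 13 + 1 = 14
L_s = d·N_t = 6.5 × 14 = 91 mm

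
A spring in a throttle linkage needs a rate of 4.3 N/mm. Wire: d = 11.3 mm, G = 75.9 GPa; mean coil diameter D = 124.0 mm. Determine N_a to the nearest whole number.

N_a = Gd⁴/(8D³k) = (75.9×10³ × 11.3⁴)/(8 × 124.0³ × 4.3)
    = 1.23753e+09 / 6.55879e+07 = 18.87 → 19 coils

19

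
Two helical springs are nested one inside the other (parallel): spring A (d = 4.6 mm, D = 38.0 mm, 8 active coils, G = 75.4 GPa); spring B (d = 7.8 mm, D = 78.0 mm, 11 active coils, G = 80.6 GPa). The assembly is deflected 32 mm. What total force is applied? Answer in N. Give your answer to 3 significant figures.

536 N

k_A = Gd⁴/(8D³N_a) = (75.4×10³)(4.6⁴)/(8·38.0³·8) = 9.6133 N/mm
k_B = Gd⁴/(8D³N_a) = (80.6×10³)(7.8⁴)/(8·78.0³·11) = 7.1441 N/mm
Parallel: k_eq = 9.6133 + 7.1441 = 16.757 N/mm
F = k_eq·δ = 16.757·32 = 536.24 N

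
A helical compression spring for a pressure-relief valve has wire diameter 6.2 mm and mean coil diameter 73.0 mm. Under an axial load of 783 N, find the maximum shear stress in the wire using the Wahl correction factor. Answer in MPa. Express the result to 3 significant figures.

685 MPa

Spring index C = D/d = 73.0/6.2 = 11.7742
K_W = (4C−1)/(4C−4) + 0.615/C = 46.097/43.097 + 0.0522 = 1.1218
τ₀ = 8FD/(πd³) = 8·783·73.0/(π·6.2³) = 457272/748.73 = 610.73 MPa
τ_max = K·τ₀ = 1.1218 × 610.73 = 685.14 MPa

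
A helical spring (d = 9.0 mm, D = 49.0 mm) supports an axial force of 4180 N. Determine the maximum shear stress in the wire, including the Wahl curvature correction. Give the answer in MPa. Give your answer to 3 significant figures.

917 MPa

Spring index C = D/d = 49.0/9.0 = 5.4444
K_W = (4C−1)/(4C−4) + 0.615/C = 20.778/17.778 + 0.1130 = 1.2817
τ₀ = 8FD/(πd³) = 8·4180·49.0/(π·9.0³) = 1.63856e+06/2290.2 = 715.46 MPa
τ_max = K·τ₀ = 1.2817 × 715.46 = 917.01 MPa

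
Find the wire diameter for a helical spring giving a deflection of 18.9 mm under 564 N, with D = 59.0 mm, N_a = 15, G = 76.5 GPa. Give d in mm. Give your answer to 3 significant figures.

9.90 mm

Required rate k = F/δ = 564/18.9 = 29.841 N/mm
d = (8D³N_a·k / G)^(1/4) = (8·59.0³·15·29.841 / (76.5×10³))^0.25
  = (9613.8)^0.25 = 9.9020 mm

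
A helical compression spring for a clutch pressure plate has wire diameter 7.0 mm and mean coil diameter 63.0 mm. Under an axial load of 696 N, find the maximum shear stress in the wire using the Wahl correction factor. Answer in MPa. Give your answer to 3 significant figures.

378 MPa

Spring index C = D/d = 63.0/7.0 = 9.0000
K_W = (4C−1)/(4C−4) + 0.615/C = 35.000/32.000 + 0.0683 = 1.1621
τ₀ = 8FD/(πd³) = 8·696·63.0/(π·7.0³) = 350784/1077.6 = 325.53 MPa
τ_max = K·τ₀ = 1.1621 × 325.53 = 378.3 MPa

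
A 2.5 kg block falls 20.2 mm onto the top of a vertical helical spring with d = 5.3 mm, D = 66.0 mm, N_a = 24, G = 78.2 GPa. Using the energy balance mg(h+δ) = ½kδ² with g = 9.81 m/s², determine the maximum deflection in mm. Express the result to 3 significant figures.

58.9 mm

k = Gd⁴/(8D³N_a) = (78.2×10³)(5.3⁴)/(8·66.0³·24) = 1.1178 N/mm
W = mg = 2.5 × 9.81 = 24.525 N
½kδ² − Wδ − Wh = 0 → δ = (W + √(W² + 2kWh))/k
δ = (24.525 + √(601.48 + 1107.56))/1.1178 = (24.525 + 41.34)/1.1178 = 58.922 mm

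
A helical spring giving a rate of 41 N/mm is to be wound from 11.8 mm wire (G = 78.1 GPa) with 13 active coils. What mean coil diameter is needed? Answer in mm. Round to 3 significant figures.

70.8 mm

D = (Gd⁴/(8N_a·k))^(1/3) = (78.1×10³·11.8⁴/(8·13·41))^(1/3)
  = (355109)^(1/3) = 70.8142 mm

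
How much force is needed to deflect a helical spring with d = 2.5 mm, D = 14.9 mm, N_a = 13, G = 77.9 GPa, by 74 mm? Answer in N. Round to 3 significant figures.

655 N

k = Gd⁴/(8D³N_a) = (77.9×10³)(2.5⁴)/(8·14.9³·13) = 8.8452 N/mm
F = k·δ = 8.8452 × 74 = 654.54 N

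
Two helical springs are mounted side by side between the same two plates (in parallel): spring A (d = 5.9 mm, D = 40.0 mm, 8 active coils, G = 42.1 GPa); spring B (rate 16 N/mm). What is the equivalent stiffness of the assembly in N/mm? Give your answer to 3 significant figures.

k_A = Gd⁴/(8D³N_a) = (42.1×10³)(5.9⁴)/(8·40.0³·8) = 12.455 N/mm
Parallel: k_eq = 12.455 + 16 = 28.455 N/mm

28.5 N/mm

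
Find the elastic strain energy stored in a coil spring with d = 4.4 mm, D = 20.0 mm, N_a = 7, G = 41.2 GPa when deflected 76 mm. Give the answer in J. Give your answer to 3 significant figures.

99.5 J

k = Gd⁴/(8D³N_a) = (41.2×10³)(4.4⁴)/(8·20.0³·7) = 34.469 N/mm
U = ½kδ² = 0.5 × 34.469 × 76² = 99547 N·mm = 99.547 J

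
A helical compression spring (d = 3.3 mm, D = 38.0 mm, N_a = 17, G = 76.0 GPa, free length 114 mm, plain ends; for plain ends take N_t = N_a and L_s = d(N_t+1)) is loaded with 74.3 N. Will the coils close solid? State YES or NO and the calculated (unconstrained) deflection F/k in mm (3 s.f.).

k = Gd⁴/(8D³N_a) = (76.0×10³)(3.3⁴)/(8·38.0³·17) = 1.2078 N/mm
N_t = 17; L_s = 3.3·18 = 59.4 mm; δ_solid = L₀ − L_s = 114 − 59.4 = 54.6 mm
δ = F/k = 74.3/1.2078 = 61.519 mm
δ ≥ δ_solid → spring goes solid

YES, δ = 61.5 mm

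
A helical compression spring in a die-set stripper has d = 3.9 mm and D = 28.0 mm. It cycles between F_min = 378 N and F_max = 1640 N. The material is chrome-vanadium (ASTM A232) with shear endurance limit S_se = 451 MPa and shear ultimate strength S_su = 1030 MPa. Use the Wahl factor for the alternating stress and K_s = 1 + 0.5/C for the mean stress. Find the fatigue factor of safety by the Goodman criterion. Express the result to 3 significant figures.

C = D/d = 28.0/3.9 = 7.1795; K_W = (4C−1)/(4C−4)+0.615/C = 1.2070; K_s = 1+0.5/C = 1.0696
F_a = (F_max−F_min)/2 = 631 N; F_m = (F_max+F_min)/2 = 1009 N
τ_a = K_W·8F_aD/(πd³) = 1.2070 × 758.46 = 915.49 MPa
τ_m = K_s·8F_mD/(πd³) = 1.0696 × 1212.8 = 1297.3 MPa
Goodman: 1/n_f = τ_a/S_se + τ_m/S_su = 915.49/451 + 1297.3/1030 = 2.02990 + 1.25950 = 3.2894
n_f = 1/3.2894 = 0.304

0.304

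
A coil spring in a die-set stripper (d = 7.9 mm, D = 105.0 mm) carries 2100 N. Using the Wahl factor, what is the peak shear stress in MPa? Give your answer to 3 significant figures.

1260 MPa

Spring index C = D/d = 105.0/7.9 = 13.2911
K_W = (4C−1)/(4C−4) + 0.615/C = 52.165/49.165 + 0.0463 = 1.1073
τ₀ = 8FD/(πd³) = 8·2100·105.0/(π·7.9³) = 1.764e+06/1548.9 = 1138.9 MPa
τ_max = K·τ₀ = 1.1073 × 1138.9 = 1261 MPa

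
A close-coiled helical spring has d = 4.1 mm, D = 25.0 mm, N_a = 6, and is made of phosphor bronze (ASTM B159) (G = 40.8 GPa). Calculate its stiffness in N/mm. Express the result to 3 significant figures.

15.4 N/mm

k = Gd⁴/(8D³N_a) = (40.8×10³ × 4.1⁴) / (8 × 25.0³ × 6)
  = 1.15291e+07 / 750000 = 15.372 N/mm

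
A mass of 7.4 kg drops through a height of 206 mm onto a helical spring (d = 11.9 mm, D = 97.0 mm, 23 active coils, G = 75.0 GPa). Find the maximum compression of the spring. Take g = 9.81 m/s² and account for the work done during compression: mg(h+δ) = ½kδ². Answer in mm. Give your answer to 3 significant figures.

k = Gd⁴/(8D³N_a) = (75.0×10³)(11.9⁴)/(8·97.0³·23) = 8.956 N/mm
W = mg = 7.4 × 9.81 = 72.594 N
½kδ² − Wδ − Wh = 0 → δ = (W + √(W² + 2kWh))/k
δ = (72.594 + √(5269.9 + 267864))/8.956 = (72.594 + 522.62)/8.956 = 66.46 mm

66.5 mm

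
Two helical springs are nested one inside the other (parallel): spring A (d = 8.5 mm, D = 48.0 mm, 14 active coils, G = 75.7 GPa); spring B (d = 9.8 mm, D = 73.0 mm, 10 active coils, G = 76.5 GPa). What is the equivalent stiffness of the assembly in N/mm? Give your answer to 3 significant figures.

k_A = Gd⁴/(8D³N_a) = (75.7×10³)(8.5⁴)/(8·48.0³·14) = 31.903 N/mm
k_B = Gd⁴/(8D³N_a) = (76.5×10³)(9.8⁴)/(8·73.0³·10) = 22.673 N/mm
Parallel: k_eq = 31.903 + 22.673 = 54.576 N/mm

54.6 N/mm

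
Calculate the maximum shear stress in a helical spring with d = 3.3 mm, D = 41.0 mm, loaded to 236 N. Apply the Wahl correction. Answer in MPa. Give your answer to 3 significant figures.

Spring index C = D/d = 41.0/3.3 = 12.4242
K_W = (4C−1)/(4C−4) + 0.615/C = 48.697/45.697 + 0.0495 = 1.1151
τ₀ = 8FD/(πd³) = 8·236·41.0/(π·3.3³) = 77408/112.9 = 685.64 MPa
τ_max = K·τ₀ = 1.1151 × 685.64 = 764.59 MPa

765 MPa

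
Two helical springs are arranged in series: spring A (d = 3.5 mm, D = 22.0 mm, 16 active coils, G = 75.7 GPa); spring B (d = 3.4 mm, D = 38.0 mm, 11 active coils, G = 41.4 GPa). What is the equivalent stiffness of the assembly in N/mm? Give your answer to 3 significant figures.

k_A = Gd⁴/(8D³N_a) = (75.7×10³)(3.5⁴)/(8·22.0³·16) = 8.3347 N/mm
k_B = Gd⁴/(8D³N_a) = (41.4×10³)(3.4⁴)/(8·38.0³·11) = 1.1457 N/mm
Series: 1/k_eq = 1/8.3347 + 1/1.1457 = 0.99279; k_eq = 1.0073 N/mm

1.01 N/mm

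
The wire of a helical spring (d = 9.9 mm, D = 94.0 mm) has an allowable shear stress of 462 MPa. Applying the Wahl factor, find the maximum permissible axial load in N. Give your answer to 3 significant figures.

C = D/d = 94.0/9.9 = 9.4949
K_W = (4C−1)/(4C−4) + 0.615/C = 36.980/33.980 + 0.0648 = 1.1531
τ_max = K·8FD/(πd³) → F_max = τ_allow·πd³/(8DK)
F_max = 462·π·9.9³/(8·94.0·1.1531) = 1.4083e+06/867.1 = 1624.2 N

1620 N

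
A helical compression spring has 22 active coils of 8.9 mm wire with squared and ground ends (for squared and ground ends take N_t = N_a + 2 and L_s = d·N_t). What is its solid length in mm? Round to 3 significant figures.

214 mm

squared and ground ends: N_t = N_a + 2 = 22 + 2 = 24
L_s = d·N_t = 8.9 × 24 = 213.6 mm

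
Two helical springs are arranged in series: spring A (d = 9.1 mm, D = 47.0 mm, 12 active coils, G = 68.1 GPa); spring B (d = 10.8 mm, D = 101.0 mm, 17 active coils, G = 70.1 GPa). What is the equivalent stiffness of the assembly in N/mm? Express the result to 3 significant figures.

k_A = Gd⁴/(8D³N_a) = (68.1×10³)(9.1⁴)/(8·47.0³·12) = 46.854 N/mm
k_B = Gd⁴/(8D³N_a) = (70.1×10³)(10.8⁴)/(8·101.0³·17) = 6.8063 N/mm
Series: 1/k_eq = 1/46.854 + 1/6.8063 = 0.16827; k_eq = 5.943 N/mm

5.94 N/mm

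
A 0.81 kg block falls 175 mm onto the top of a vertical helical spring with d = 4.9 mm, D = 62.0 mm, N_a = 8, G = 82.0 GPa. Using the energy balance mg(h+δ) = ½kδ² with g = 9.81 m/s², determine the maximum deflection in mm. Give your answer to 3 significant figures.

k = Gd⁴/(8D³N_a) = (82.0×10³)(4.9⁴)/(8·62.0³·8) = 3.0992 N/mm
W = mg = 0.81 × 9.81 = 7.9461 N
½kδ² − Wδ − Wh = 0 → δ = (W + √(W² + 2kWh))/k
δ = (7.9461 + √(63.141 + 8619.17))/3.0992 = (7.9461 + 93.179)/3.0992 = 32.63 mm

32.6 mm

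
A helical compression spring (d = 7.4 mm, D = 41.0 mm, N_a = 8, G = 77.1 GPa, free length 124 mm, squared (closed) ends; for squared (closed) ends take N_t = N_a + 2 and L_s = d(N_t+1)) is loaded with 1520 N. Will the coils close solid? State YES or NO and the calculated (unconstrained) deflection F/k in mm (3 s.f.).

k = Gd⁴/(8D³N_a) = (77.1×10³)(7.4⁴)/(8·41.0³·8) = 52.414 N/mm
N_t = 10; L_s = 7.4·11 = 81.4 mm; δ_solid = L₀ − L_s = 124 − 81.4 = 42.6 mm
δ = F/k = 1520/52.414 = 29 mm
δ < δ_solid → spring does not go solid

NO, δ = 29.0 mm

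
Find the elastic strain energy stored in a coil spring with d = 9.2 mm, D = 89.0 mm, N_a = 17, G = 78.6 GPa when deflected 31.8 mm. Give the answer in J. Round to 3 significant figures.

2.97 J

k = Gd⁴/(8D³N_a) = (78.6×10³)(9.2⁴)/(8·89.0³·17) = 5.8731 N/mm
U = ½kδ² = 0.5 × 5.8731 × 31.8² = 2969.5 N·mm = 2.9695 J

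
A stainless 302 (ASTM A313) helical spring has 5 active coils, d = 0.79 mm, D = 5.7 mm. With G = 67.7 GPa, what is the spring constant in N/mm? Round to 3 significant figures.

3.56 N/mm

k = Gd⁴/(8D³N_a) = (67.7×10³ × 0.79⁴) / (8 × 5.7³ × 5)
  = 26369.2 / 7407.72 = 3.5597 N/mm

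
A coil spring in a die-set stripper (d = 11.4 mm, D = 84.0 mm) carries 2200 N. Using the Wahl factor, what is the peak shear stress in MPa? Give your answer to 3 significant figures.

Spring index C = D/d = 84.0/11.4 = 7.3684
K_W = (4C−1)/(4C−4) + 0.615/C = 28.474/25.474 + 0.0835 = 1.2012
τ₀ = 8FD/(πd³) = 8·2200·84.0/(π·11.4³) = 1.4784e+06/4654.4 = 317.63 MPa
τ_max = K·τ₀ = 1.2012 × 317.63 = 381.55 MPa

382 MPa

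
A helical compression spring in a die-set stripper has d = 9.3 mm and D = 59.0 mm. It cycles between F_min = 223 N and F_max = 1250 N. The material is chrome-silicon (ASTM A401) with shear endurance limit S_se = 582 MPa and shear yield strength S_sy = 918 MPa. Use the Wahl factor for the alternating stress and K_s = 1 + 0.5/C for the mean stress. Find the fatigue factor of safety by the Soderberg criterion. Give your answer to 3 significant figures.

C = D/d = 59.0/9.3 = 6.3441; K_W = (4C−1)/(4C−4)+0.615/C = 1.2373; K_s = 1+0.5/C = 1.0788
F_a = (F_max−F_min)/2 = 513.5 N; F_m = (F_max+F_min)/2 = 736.5 N
τ_a = K_W·8F_aD/(πd³) = 1.2373 × 95.914 = 118.67 MPa
τ_m = K_s·8F_mD/(πd³) = 1.0788 × 137.57 = 148.41 MPa
Soderberg: 1/n_f = τ_a/S_se + τ_m/S_sy = 118.67/582 + 148.41/918 = 0.20391 + 0.16167 = 0.36557
n_f = 1/0.36557 = 2.735

2.74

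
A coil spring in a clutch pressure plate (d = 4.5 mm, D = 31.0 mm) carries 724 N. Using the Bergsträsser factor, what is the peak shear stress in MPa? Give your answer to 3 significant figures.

Spring index C = D/d = 31.0/4.5 = 6.8889
K_B = (4C+2)/(4C−3) = 29.556/24.556 = 1.2036
τ₀ = 8FD/(πd³) = 8·724·31.0/(π·4.5³) = 179552/286.28 = 627.2 MPa
τ_max = K·τ₀ = 1.2036 × 627.2 = 754.9 MPa

755 MPa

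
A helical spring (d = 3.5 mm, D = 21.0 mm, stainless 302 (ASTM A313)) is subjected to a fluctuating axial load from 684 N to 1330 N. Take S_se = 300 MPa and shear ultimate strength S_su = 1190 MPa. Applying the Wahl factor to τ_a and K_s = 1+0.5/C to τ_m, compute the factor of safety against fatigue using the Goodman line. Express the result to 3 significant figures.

C = D/d = 21.0/3.5 = 6.0000; K_W = (4C−1)/(4C−4)+0.615/C = 1.2525; K_s = 1+0.5/C = 1.0833
F_a = (F_max−F_min)/2 = 323 N; F_m = (F_max+F_min)/2 = 1007 N
τ_a = K_W·8F_aD/(πd³) = 1.2525 × 402.86 = 504.59 MPa
τ_m = K_s·8F_mD/(πd³) = 1.0833 × 1256 = 1360.7 MPa
Goodman: 1/n_f = τ_a/S_se + τ_m/S_su = 504.59/300 + 1360.7/1190 = 1.68195 + 1.14340 = 2.8254
n_f = 1/2.8254 = 0.3539

0.354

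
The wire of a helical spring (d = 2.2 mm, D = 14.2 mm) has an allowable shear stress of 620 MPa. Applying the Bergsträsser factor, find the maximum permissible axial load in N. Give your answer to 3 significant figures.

C = D/d = 14.2/2.2 = 6.4545
K_B = (4C+2)/(4C−3) = 27.818/22.818 = 1.2191
τ_max = K·8FD/(πd³) → F_max = τ_allow·πd³/(8DK)
F_max = 620·π·2.2³/(8·14.2·1.2191) = 20740/138.49 = 149.76 N

150 N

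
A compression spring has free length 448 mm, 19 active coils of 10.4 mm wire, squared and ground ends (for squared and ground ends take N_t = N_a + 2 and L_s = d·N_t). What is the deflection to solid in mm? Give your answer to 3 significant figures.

N_t = 21; L_s = 10.4·21 = 218.4 mm
δ_solid = L₀ − L_s = 448 − 218.4 = 229.6 mm

230 mm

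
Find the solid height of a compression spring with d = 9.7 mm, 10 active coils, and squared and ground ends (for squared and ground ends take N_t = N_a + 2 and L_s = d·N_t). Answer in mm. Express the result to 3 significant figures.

116 mm

squared and ground ends: N_t = N_a + 2 = 10 + 2 = 12
L_s = d·N_t = 9.7 × 12 = 116.4 mm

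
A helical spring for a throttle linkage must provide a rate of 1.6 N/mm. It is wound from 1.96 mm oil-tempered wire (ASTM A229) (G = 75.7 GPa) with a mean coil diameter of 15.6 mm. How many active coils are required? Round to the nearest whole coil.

23

N_a = Gd⁴/(8D³k) = (75.7×10³ × 1.96⁴)/(8 × 15.6³ × 1.6)
    = 1.11717e+06 / 48594.1 = 22.99 → 23 coils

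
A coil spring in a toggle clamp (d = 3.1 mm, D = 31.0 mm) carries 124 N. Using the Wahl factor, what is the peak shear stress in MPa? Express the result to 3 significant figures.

376 MPa

Spring index C = D/d = 31.0/3.1 = 10.0000
K_W = (4C−1)/(4C−4) + 0.615/C = 39.000/36.000 + 0.0615 = 1.1448
τ₀ = 8FD/(πd³) = 8·124·31.0/(π·3.1³) = 30752/93.591 = 328.58 MPa
τ_max = K·τ₀ = 1.1448 × 328.58 = 376.17 MPa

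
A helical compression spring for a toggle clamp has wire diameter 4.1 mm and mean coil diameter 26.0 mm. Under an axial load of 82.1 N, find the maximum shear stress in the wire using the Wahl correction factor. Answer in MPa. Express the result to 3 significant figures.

Spring index C = D/d = 26.0/4.1 = 6.3415
K_W = (4C−1)/(4C−4) + 0.615/C = 24.366/21.366 + 0.0970 = 1.2374
τ₀ = 8FD/(πd³) = 8·82.1·26.0/(π·4.1³) = 17076.8/216.52 = 78.869 MPa
τ_max = K·τ₀ = 1.2374 × 78.869 = 97.592 MPa

97.6 MPa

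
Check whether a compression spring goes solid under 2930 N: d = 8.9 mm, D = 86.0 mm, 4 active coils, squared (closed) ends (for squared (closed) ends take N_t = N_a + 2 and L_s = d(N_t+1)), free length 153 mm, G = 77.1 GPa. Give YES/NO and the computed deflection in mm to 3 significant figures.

YES, δ = 123 mm

k = Gd⁴/(8D³N_a) = (77.1×10³)(8.9⁴)/(8·86.0³·4) = 23.767 N/mm
N_t = 6; L_s = 8.9·7 = 62.3 mm; δ_solid = L₀ − L_s = 153 − 62.3 = 90.7 mm
δ = F/k = 2930/23.767 = 123.28 mm
δ ≥ δ_solid → spring goes solid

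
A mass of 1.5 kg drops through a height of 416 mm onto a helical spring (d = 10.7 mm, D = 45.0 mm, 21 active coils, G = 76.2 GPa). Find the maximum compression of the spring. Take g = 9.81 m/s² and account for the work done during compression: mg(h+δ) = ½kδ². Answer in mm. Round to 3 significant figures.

k = Gd⁴/(8D³N_a) = (76.2×10³)(10.7⁴)/(8·45.0³·21) = 65.244 N/mm
W = mg = 1.5 × 9.81 = 14.715 N
½kδ² − Wδ − Wh = 0 → δ = (W + √(W² + 2kWh))/k
δ = (14.715 + √(216.53 + 798779))/65.244 = (14.715 + 893.87)/65.244 = 13.926 mm

13.9 mm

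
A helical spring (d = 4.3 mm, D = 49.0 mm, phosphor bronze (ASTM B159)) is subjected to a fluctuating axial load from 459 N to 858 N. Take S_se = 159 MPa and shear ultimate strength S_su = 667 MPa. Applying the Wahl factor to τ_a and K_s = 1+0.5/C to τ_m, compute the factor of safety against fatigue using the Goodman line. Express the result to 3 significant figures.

C = D/d = 49.0/4.3 = 11.3953; K_W = (4C−1)/(4C−4)+0.615/C = 1.1261; K_s = 1+0.5/C = 1.0439
F_a = (F_max−F_min)/2 = 199.5 N; F_m = (F_max+F_min)/2 = 658.5 N
τ_a = K_W·8F_aD/(πd³) = 1.1261 × 313.09 = 352.58 MPa
τ_m = K_s·8F_mD/(πd³) = 1.0439 × 1033.4 = 1078.8 MPa
Goodman: 1/n_f = τ_a/S_se + τ_m/S_su = 352.58/159 + 1078.8/667 = 2.21748 + 1.61737 = 3.8349
n_f = 1/3.8349 = 0.2608

0.261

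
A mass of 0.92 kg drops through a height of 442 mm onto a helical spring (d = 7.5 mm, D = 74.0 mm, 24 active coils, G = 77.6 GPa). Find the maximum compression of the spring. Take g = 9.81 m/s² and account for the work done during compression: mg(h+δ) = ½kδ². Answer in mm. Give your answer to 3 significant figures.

53.2 mm

k = Gd⁴/(8D³N_a) = (77.6×10³)(7.5⁴)/(8·74.0³·24) = 3.1558 N/mm
W = mg = 0.92 × 9.81 = 9.0252 N
½kδ² − Wδ − Wh = 0 → δ = (W + √(W² + 2kWh))/k
δ = (9.0252 + √(81.454 + 25177.9))/3.1558 = (9.0252 + 158.93)/3.1558 = 53.222 mm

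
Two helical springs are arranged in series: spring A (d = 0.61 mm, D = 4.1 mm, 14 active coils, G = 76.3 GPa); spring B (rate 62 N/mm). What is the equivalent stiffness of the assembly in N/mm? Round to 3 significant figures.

1.34 N/mm

k_A = Gd⁴/(8D³N_a) = (76.3×10³)(0.61⁴)/(8·4.1³·14) = 1.3686 N/mm
Series: 1/k_eq = 1/1.3686 + 1/62 = 0.74681; k_eq = 1.339 N/mm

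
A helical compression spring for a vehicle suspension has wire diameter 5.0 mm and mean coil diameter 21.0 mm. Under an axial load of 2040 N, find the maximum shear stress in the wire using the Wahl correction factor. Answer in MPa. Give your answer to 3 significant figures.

1210 MPa

Spring index C = D/d = 21.0/5.0 = 4.2000
K_W = (4C−1)/(4C−4) + 0.615/C = 15.800/12.800 + 0.1464 = 1.3808
τ₀ = 8FD/(πd³) = 8·2040·21.0/(π·5.0³) = 342720/392.7 = 872.73 MPa
τ_max = K·τ₀ = 1.3808 × 872.73 = 1205.1 MPa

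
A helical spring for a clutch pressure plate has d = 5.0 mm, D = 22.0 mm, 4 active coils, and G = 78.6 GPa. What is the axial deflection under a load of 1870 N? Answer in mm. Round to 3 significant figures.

13.0 mm

k = Gd⁴/(8D³N_a) = (78.6×10³)(5.0⁴)/(8·22.0³·4) = 144.17 N/mm
δ = F/k = 1870 / 144.17 = 12.971 mm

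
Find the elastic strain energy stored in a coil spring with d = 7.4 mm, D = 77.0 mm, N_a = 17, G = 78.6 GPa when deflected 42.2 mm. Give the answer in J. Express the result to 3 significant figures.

k = Gd⁴/(8D³N_a) = (78.6×10³)(7.4⁴)/(8·77.0³·17) = 3.7961 N/mm
U = ½kδ² = 0.5 × 3.7961 × 42.2² = 3380.1 N·mm = 3.3801 J

3.38 J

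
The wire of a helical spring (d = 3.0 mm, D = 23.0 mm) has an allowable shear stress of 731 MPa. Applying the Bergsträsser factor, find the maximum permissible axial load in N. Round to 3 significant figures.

C = D/d = 23.0/3.0 = 7.6667
K_B = (4C+2)/(4C−3) = 32.667/27.667 = 1.1807
τ_max = K·8FD/(πd³) → F_max = τ_allow·πd³/(8DK)
F_max = 731·π·3.0³/(8·23.0·1.1807) = 62006/217.25 = 285.41 N

285 N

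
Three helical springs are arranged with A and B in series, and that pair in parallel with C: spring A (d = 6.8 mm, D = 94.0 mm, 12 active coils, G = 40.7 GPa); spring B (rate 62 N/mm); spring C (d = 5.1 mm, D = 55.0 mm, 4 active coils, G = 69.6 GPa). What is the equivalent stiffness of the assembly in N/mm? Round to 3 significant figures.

k_A = Gd⁴/(8D³N_a) = (40.7×10³)(6.8⁴)/(8·94.0³·12) = 1.0914 N/mm
k_C = Gd⁴/(8D³N_a) = (69.6×10³)(5.1⁴)/(8·55.0³·4) = 8.8441 N/mm
Springs A,B series: k_AB = 1/(1/1.0914+1/62) = 1.0725 N/mm; parallel with C: k_eq = 1.0725+8.8441 = 9.9166 N/mm

9.92 N/mm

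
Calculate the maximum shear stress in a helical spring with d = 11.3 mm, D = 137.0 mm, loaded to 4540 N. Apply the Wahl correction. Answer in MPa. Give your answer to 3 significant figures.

1230 MPa

Spring index C = D/d = 137.0/11.3 = 12.1239
K_W = (4C−1)/(4C−4) + 0.615/C = 47.496/44.496 + 0.0507 = 1.1181
τ₀ = 8FD/(πd³) = 8·4540·137.0/(π·11.3³) = 4.97584e+06/4533 = 1097.7 MPa
τ_max = K·τ₀ = 1.1181 × 1097.7 = 1227.4 MPa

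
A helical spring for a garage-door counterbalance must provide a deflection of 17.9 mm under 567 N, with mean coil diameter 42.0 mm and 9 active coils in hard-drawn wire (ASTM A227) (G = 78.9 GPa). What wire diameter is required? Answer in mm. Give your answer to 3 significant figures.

Required rate k = F/δ = 567/17.9 = 31.676 N/mm
d = (8D³N_a·k / G)^(1/4) = (8·42.0³·9·31.676 / (78.9×10³))^0.25
  = (2141.6)^0.25 = 6.8027 mm

6.80 mm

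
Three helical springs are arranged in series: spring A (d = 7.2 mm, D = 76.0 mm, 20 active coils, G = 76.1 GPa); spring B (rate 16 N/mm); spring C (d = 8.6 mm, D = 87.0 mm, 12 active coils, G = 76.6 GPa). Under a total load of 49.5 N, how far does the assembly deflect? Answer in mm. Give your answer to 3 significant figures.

k_A = Gd⁴/(8D³N_a) = (76.1×10³)(7.2⁴)/(8·76.0³·20) = 2.9117 N/mm
k_C = Gd⁴/(8D³N_a) = (76.6×10³)(8.6⁴)/(8·87.0³·12) = 6.6282 N/mm
Series: 1/k_eq = 1/2.9117 + 1/16 + 1/6.6282 = 0.55681; k_eq = 1.796 N/mm
δ = F/k_eq = 49.5/1.796 = 27.562 mm

27.6 mm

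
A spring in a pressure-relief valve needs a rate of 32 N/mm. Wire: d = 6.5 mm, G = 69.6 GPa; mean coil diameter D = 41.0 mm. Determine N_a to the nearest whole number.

7

N_a = Gd⁴/(8D³k) = (69.6×10³ × 6.5⁴)/(8 × 41.0³ × 32)
    = 1.2424e+08 / 1.76438e+07 = 7.042 → 7 coils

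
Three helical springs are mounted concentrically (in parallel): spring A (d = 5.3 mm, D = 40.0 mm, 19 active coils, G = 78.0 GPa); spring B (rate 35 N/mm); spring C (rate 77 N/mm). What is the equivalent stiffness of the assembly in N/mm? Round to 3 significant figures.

k_A = Gd⁴/(8D³N_a) = (78.0×10³)(5.3⁴)/(8·40.0³·19) = 6.3267 N/mm
Parallel: k_eq = 6.3267 + 35 + 77 = 118.33 N/mm

118 N/mm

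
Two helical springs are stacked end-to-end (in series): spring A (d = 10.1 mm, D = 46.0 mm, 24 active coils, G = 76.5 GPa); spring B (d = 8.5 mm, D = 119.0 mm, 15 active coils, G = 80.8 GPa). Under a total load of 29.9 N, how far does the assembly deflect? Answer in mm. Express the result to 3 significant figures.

15.0 mm

k_A = Gd⁴/(8D³N_a) = (76.5×10³)(10.1⁴)/(8·46.0³·24) = 42.596 N/mm
k_B = Gd⁴/(8D³N_a) = (80.8×10³)(8.5⁴)/(8·119.0³·15) = 2.0858 N/mm
Series: 1/k_eq = 1/42.596 + 1/2.0858 = 0.50292; k_eq = 1.9884 N/mm
δ = F/k_eq = 29.9/1.9884 = 15.037 mm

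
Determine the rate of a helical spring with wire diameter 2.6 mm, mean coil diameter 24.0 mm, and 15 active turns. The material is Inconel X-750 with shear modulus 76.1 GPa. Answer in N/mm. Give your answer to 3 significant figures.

2.10 N/mm

k = Gd⁴/(8D³N_a) = (76.1×10³ × 2.6⁴) / (8 × 24.0³ × 15)
  = 3.47759e+06 / 1.65888e+06 = 2.0963 N/mm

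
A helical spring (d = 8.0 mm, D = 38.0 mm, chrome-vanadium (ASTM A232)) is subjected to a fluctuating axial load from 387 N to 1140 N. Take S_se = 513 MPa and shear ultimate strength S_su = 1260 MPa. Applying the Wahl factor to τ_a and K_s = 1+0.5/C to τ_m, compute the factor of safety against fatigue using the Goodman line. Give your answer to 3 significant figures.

C = D/d = 38.0/8.0 = 4.7500; K_W = (4C−1)/(4C−4)+0.615/C = 1.3295; K_s = 1+0.5/C = 1.1053
F_a = (F_max−F_min)/2 = 376.5 N; F_m = (F_max+F_min)/2 = 763.5 N
τ_a = K_W·8F_aD/(πd³) = 1.3295 × 71.157 = 94.602 MPa
τ_m = K_s·8F_mD/(πd³) = 1.1053 × 144.3 = 159.49 MPa
Goodman: 1/n_f = τ_a/S_se + τ_m/S_su = 94.602/513 + 159.49/1260 = 0.18441 + 0.12658 = 0.31099
n_f = 1/0.31099 = 3.216

3.22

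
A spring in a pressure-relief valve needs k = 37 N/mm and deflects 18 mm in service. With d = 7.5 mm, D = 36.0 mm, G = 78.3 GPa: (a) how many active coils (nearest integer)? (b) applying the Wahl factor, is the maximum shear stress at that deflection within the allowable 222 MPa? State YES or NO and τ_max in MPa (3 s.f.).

(a) 18 coils; (b) YES, τ_max = 191 MPa

N_a = Gd⁴/(8D³k) = (78.3×10³)(7.5⁴)/(8·36.0³·37) = 17.94 → N_a = 18
Actual rate k = Gd⁴/(8D³·18) = 36.875 N/mm
Working load F = kδ = 36.875·18 = 663.76 N
C = 36.0/7.5 = 4.8000; K_W = (4C−1)/(4C−4)+0.615/C = 1.3255
τ_max = K_W·8FD/(πd³) = 1.3255·144.23 = 191.18 MPa
τ_max ≤ 222 MPa → acceptable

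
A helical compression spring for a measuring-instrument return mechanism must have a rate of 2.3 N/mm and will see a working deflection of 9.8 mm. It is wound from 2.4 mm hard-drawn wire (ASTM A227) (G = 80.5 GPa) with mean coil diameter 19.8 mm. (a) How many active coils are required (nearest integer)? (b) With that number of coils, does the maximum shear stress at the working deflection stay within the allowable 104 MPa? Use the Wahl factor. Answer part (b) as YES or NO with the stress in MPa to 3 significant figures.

N_a = Gd⁴/(8D³k) = (80.5×10³)(2.4⁴)/(8·19.8³·2.3) = 18.7 → N_a = 19
Actual rate k = Gd⁴/(8D³·19) = 2.2636 N/mm
Working load F = kδ = 2.2636·9.8 = 22.183 N
C = 19.8/2.4 = 8.2500; K_W = (4C−1)/(4C−4)+0.615/C = 1.1780
τ_max = K_W·8FD/(πd³) = 1.1780·80.909 = 95.311 MPa
τ_max ≤ 104 MPa → acceptable

(a) 19 coils; (b) YES, τ_max = 95.3 MPa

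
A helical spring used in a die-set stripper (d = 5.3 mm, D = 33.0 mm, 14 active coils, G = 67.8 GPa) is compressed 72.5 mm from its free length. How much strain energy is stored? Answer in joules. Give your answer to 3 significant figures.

34.9 J

k = Gd⁴/(8D³N_a) = (67.8×10³)(5.3⁴)/(8·33.0³·14) = 13.291 N/mm
U = ½kδ² = 0.5 × 13.291 × 72.5² = 34932 N·mm = 34.932 J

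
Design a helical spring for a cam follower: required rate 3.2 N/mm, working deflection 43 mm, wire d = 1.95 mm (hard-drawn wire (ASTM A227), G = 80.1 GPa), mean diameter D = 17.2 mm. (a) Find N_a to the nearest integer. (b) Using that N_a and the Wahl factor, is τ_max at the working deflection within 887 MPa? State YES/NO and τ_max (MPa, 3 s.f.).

N_a = Gd⁴/(8D³k) = (80.1×10³)(1.95⁴)/(8·17.2³·3.2) = 8.891 → N_a = 9
Actual rate k = Gd⁴/(8D³·9) = 3.1612 N/mm
Working load F = kδ = 3.1612·43 = 135.93 N
C = 17.2/1.95 = 8.8205; K_W = (4C−1)/(4C−4)+0.615/C = 1.1656
τ_max = K_W·8FD/(πd³) = 1.1656·802.95 = 935.93 MPa
τ_max > 887 MPa → exceeds allowable

(a) 9 coils; (b) NO, τ_max = 936 MPa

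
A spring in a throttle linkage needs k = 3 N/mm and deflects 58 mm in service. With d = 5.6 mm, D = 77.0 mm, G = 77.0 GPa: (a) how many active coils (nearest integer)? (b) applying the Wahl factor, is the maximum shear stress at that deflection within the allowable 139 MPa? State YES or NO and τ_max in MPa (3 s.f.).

(a) 7 coils; (b) NO, τ_max = 212 MPa

N_a = Gd⁴/(8D³k) = (77.0×10³)(5.6⁴)/(8·77.0³·3) = 6.911 → N_a = 7
Actual rate k = Gd⁴/(8D³·7) = 2.962 N/mm
Working load F = kδ = 2.962·58 = 171.8 N
C = 77.0/5.6 = 13.7500; K_W = (4C−1)/(4C−4)+0.615/C = 1.1036
τ_max = K_W·8FD/(πd³) = 1.1036·191.81 = 211.68 MPa
τ_max > 139 MPa → exceeds allowable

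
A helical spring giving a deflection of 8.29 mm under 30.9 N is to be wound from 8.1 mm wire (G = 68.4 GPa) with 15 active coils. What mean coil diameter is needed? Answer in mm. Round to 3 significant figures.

87.0 mm

Required rate k = F/δ = 30.9/8.29 = 3.7274 N/mm
D = (Gd⁴/(8N_a·k))^(1/3) = (68.4×10³·8.1⁴/(8·15·3.7274))^(1/3)
  = (658280)^(1/3) = 86.9902 mm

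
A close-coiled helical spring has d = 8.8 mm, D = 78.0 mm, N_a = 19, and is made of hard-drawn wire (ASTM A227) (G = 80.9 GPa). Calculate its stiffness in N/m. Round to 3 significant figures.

6730 N/m

k = Gd⁴/(8D³N_a) = (80.9×10³ × 8.8⁴) / (8 × 78.0³ × 19)
  = 4.85154e+08 / 7.21319e+07 = 6.7259 N/mm = 6725.9 N/m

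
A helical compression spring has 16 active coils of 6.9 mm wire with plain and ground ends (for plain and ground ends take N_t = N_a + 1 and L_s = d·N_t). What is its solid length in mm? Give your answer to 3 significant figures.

117 mm

plain and ground ends: N_t = N_a + 1 = 16 + 1 = 17
L_s = d·N_t = 6.9 × 17 = 117.3 mm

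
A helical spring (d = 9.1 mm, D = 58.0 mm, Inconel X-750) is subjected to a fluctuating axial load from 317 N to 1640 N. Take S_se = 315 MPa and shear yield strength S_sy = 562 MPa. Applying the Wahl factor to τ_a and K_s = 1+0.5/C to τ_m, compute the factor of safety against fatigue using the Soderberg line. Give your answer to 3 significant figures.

1.14

C = D/d = 58.0/9.1 = 6.3736; K_W = (4C−1)/(4C−4)+0.615/C = 1.2361; K_s = 1+0.5/C = 1.0784
F_a = (F_max−F_min)/2 = 661.5 N; F_m = (F_max+F_min)/2 = 978.5 N
τ_a = K_W·8F_aD/(πd³) = 1.2361 × 129.65 = 160.26 MPa
τ_m = K_s·8F_mD/(πd³) = 1.0784 × 191.78 = 206.83 MPa
Soderberg: 1/n_f = τ_a/S_se + τ_m/S_sy = 160.26/315 + 206.83/562 = 0.50875 + 0.36802 = 0.87677
n_f = 1/0.87677 = 1.141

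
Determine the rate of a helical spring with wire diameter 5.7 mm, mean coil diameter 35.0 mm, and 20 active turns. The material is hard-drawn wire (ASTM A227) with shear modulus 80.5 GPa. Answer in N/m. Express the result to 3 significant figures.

k = Gd⁴/(8D³N_a) = (80.5×10³ × 5.7⁴) / (8 × 35.0³ × 20)
  = 8.49758e+07 / 6.86e+06 = 12.387 N/mm = 12387 N/m

12400 N/m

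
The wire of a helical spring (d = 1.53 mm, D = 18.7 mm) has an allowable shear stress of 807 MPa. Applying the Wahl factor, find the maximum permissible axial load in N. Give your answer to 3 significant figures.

C = D/d = 18.7/1.53 = 12.2222
K_W = (4C−1)/(4C−4) + 0.615/C = 47.889/44.889 + 0.0503 = 1.1171
τ_max = K·8FD/(πd³) → F_max = τ_allow·πd³/(8DK)
F_max = 807·π·1.53³/(8·18.7·1.1171) = 9080.2/167.13 = 54.332 N

54.3 N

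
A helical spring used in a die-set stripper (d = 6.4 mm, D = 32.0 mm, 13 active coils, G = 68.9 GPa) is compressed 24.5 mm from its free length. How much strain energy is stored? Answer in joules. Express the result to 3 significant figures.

10.2 J

k = Gd⁴/(8D³N_a) = (68.9×10³)(6.4⁴)/(8·32.0³·13) = 33.92 N/mm
U = ½kδ² = 0.5 × 33.92 × 24.5² = 10180 N·mm = 10.18 J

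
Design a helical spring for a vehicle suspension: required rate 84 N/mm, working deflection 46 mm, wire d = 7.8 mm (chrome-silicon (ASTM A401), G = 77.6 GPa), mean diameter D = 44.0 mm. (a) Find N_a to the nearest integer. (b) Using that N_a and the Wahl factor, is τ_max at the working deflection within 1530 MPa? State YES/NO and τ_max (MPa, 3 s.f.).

N_a = Gd⁴/(8D³k) = (77.6×10³)(7.8⁴)/(8·44.0³·84) = 5.018 → N_a = 5
Actual rate k = Gd⁴/(8D³·5) = 84.299 N/mm
Working load F = kδ = 84.299·46 = 3877.8 N
C = 44.0/7.8 = 5.6410; K_W = (4C−1)/(4C−4)+0.615/C = 1.2706
τ_max = K_W·8FD/(πd³) = 1.2706·915.56 = 1163.3 MPa
τ_max ≤ 1530 MPa → acceptable

(a) 5 coils; (b) YES, τ_max = 1160 MPa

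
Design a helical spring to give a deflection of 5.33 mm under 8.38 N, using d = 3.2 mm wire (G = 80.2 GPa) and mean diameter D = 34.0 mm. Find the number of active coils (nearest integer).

Required rate k = F/δ = 8.38/5.33 = 1.5722 N/mm
N_a = Gd⁴/(8D³k) = (80.2×10³ × 3.2⁴)/(8 × 34.0³ × 1.5722)
    = 8.40958e+06 / 494360 = 17.01 → 17 coils

17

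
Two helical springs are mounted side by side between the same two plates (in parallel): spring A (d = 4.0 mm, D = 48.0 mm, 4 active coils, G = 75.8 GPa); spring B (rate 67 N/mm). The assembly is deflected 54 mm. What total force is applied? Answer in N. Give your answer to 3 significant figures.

k_A = Gd⁴/(8D³N_a) = (75.8×10³)(4.0⁴)/(8·48.0³·4) = 5.4832 N/mm
Parallel: k_eq = 5.4832 + 67 = 72.483 N/mm
F = k_eq·δ = 72.483·54 = 3914.1 N

3910 N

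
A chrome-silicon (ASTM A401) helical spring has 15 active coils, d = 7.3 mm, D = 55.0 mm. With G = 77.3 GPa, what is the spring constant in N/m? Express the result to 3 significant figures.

11000 N/m

k = Gd⁴/(8D³N_a) = (77.3×10³ × 7.3⁴) / (8 × 55.0³ × 15)
  = 2.19518e+08 / 1.9965e+07 = 10.995 N/mm = 10995 N/m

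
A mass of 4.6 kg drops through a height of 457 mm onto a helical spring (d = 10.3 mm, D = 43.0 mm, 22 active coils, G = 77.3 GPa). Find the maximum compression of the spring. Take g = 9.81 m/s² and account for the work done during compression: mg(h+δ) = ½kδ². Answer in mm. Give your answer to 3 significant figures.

k = Gd⁴/(8D³N_a) = (77.3×10³)(10.3⁴)/(8·43.0³·22) = 62.174 N/mm
W = mg = 4.6 × 9.81 = 45.126 N
½kδ² − Wδ − Wh = 0 → δ = (W + √(W² + 2kWh))/k
δ = (45.126 + √(2036.4 + 2.56439e+06))/62.174 = (45.126 + 1602)/62.174 = 26.492 mm

26.5 mm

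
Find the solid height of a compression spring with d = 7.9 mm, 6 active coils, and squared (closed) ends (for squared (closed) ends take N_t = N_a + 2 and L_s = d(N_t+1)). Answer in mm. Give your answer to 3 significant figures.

71.1 mm

squared (closed) ends: N_t = N_a + 2 = 6 + 2 = 8
L_s = d·(N_t+1) = 7.9 × 9 = 71.1 mm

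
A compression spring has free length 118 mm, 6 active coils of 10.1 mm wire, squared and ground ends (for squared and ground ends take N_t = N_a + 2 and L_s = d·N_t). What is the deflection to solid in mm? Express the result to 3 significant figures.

N_t = 8; L_s = 10.1·8 = 80.8 mm
δ_solid = L₀ − L_s = 118 − 80.8 = 37.2 mm

37.2 mm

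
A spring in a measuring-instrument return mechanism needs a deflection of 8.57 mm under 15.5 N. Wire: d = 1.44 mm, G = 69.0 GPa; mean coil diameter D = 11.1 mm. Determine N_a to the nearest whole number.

15

Required rate k = F/δ = 15.5/8.57 = 1.8086 N/mm
N_a = Gd⁴/(8D³k) = (69.0×10³ × 1.44⁴)/(8 × 11.1³ × 1.8086)
    = 296687 / 19788.4 = 14.99 → 15 coils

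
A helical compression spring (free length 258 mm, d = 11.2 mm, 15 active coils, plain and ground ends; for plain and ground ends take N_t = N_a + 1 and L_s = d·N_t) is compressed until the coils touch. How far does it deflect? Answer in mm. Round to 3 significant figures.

N_t = 16; L_s = 11.2·16 = 179.2 mm
δ_solid = L₀ − L_s = 258 − 179.2 = 78.8 mm

78.8 mm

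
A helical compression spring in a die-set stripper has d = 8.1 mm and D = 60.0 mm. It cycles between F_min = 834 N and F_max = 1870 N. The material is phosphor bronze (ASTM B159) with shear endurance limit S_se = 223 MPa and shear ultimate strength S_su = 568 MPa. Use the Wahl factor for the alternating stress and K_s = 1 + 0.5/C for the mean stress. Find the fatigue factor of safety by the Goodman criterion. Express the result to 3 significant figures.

C = D/d = 60.0/8.1 = 7.4074; K_W = (4C−1)/(4C−4)+0.615/C = 1.2001; K_s = 1+0.5/C = 1.0675
F_a = (F_max−F_min)/2 = 518 N; F_m = (F_max+F_min)/2 = 1352 N
τ_a = K_W·8F_aD/(πd³) = 1.2001 × 148.92 = 178.72 MPa
τ_m = K_s·8F_mD/(πd³) = 1.0675 × 388.7 = 414.94 MPa
Goodman: 1/n_f = τ_a/S_se + τ_m/S_su = 178.72/223 + 414.94/568 = 0.80144 + 0.73052 = 1.532
n_f = 1/1.532 = 0.6528

0.653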